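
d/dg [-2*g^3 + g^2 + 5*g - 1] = -6*g^2 + 2*g + 5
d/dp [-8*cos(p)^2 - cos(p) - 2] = (16*cos(p) + 1)*sin(p)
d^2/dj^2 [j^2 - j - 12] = 2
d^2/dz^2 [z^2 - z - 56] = 2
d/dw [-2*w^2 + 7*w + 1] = 7 - 4*w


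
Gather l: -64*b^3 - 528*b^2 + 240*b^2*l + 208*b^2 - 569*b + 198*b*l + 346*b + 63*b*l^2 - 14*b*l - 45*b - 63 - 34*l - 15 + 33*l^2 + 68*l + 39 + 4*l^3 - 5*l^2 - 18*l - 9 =-64*b^3 - 320*b^2 - 268*b + 4*l^3 + l^2*(63*b + 28) + l*(240*b^2 + 184*b + 16) - 48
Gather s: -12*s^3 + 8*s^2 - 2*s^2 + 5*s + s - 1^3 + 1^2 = -12*s^3 + 6*s^2 + 6*s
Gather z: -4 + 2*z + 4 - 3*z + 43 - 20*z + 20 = 63 - 21*z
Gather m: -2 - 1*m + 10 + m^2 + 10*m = m^2 + 9*m + 8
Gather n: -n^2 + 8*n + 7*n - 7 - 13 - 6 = -n^2 + 15*n - 26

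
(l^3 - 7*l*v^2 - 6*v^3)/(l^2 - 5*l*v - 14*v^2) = (-l^2 + 2*l*v + 3*v^2)/(-l + 7*v)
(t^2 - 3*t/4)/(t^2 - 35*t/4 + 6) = t/(t - 8)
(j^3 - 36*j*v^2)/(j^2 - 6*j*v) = j + 6*v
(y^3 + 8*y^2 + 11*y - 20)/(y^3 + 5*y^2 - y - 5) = (y + 4)/(y + 1)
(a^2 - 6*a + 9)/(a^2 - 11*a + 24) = (a - 3)/(a - 8)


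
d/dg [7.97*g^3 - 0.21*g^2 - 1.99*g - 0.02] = 23.91*g^2 - 0.42*g - 1.99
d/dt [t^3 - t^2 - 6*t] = 3*t^2 - 2*t - 6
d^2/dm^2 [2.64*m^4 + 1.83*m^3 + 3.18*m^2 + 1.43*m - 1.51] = 31.68*m^2 + 10.98*m + 6.36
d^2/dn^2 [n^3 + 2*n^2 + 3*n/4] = 6*n + 4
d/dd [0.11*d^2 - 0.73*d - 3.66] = 0.22*d - 0.73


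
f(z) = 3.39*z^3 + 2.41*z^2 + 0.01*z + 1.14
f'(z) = 10.17*z^2 + 4.82*z + 0.01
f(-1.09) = -0.40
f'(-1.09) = 6.84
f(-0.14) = 1.18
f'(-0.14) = -0.47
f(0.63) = 2.95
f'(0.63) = 7.08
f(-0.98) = 0.25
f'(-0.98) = 5.05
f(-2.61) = -42.74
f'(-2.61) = 56.71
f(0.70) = 3.49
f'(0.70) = 8.37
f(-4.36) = -234.06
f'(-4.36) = 172.32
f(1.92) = 34.04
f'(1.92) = 46.76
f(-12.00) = -5509.86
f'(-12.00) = 1406.65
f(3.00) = 114.39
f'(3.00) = 106.00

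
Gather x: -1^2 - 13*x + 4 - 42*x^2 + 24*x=-42*x^2 + 11*x + 3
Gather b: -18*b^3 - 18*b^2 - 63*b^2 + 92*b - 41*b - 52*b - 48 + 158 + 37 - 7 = -18*b^3 - 81*b^2 - b + 140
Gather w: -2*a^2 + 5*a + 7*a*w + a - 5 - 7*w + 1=-2*a^2 + 6*a + w*(7*a - 7) - 4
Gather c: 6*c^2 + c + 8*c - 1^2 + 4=6*c^2 + 9*c + 3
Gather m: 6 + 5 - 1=10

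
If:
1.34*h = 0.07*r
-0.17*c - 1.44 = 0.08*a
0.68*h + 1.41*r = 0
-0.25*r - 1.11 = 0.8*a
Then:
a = -1.39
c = -7.82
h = 0.00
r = 0.00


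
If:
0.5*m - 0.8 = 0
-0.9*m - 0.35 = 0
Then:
No Solution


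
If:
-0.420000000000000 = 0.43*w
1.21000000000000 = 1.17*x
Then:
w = -0.98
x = 1.03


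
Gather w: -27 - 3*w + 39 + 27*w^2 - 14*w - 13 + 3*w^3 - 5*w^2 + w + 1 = 3*w^3 + 22*w^2 - 16*w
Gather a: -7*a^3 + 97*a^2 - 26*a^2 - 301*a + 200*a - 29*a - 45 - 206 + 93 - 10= -7*a^3 + 71*a^2 - 130*a - 168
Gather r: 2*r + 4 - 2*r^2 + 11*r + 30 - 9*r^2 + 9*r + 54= -11*r^2 + 22*r + 88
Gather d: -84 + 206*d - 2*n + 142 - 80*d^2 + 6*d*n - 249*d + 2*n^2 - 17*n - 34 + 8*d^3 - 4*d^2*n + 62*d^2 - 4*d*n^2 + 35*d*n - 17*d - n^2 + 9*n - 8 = 8*d^3 + d^2*(-4*n - 18) + d*(-4*n^2 + 41*n - 60) + n^2 - 10*n + 16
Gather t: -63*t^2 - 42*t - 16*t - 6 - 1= -63*t^2 - 58*t - 7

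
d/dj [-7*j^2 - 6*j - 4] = -14*j - 6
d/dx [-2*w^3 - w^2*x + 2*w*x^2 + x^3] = -w^2 + 4*w*x + 3*x^2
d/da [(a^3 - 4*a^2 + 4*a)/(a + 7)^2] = (a^3 + 21*a^2 - 60*a + 28)/(a^3 + 21*a^2 + 147*a + 343)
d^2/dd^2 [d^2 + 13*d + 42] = 2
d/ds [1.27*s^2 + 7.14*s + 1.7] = 2.54*s + 7.14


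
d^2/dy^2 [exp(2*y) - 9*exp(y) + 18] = (4*exp(y) - 9)*exp(y)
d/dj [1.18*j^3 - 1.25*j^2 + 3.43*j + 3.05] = 3.54*j^2 - 2.5*j + 3.43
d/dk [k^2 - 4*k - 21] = 2*k - 4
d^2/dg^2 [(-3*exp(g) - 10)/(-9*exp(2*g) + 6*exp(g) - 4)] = (243*exp(4*g) + 3402*exp(3*g) - 2268*exp(2*g) - 1008*exp(g) + 288)*exp(g)/(729*exp(6*g) - 1458*exp(5*g) + 1944*exp(4*g) - 1512*exp(3*g) + 864*exp(2*g) - 288*exp(g) + 64)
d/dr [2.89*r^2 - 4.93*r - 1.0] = 5.78*r - 4.93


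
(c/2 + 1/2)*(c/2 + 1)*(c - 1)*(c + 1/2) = c^4/4 + 5*c^3/8 - 5*c/8 - 1/4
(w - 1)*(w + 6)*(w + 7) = w^3 + 12*w^2 + 29*w - 42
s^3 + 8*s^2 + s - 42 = (s - 2)*(s + 3)*(s + 7)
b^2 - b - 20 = (b - 5)*(b + 4)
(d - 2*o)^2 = d^2 - 4*d*o + 4*o^2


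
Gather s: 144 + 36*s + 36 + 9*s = 45*s + 180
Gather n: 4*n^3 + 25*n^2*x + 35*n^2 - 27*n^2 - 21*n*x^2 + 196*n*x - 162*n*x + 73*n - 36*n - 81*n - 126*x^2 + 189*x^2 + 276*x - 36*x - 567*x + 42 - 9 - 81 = 4*n^3 + n^2*(25*x + 8) + n*(-21*x^2 + 34*x - 44) + 63*x^2 - 327*x - 48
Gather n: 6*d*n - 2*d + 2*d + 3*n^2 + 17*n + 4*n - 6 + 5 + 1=3*n^2 + n*(6*d + 21)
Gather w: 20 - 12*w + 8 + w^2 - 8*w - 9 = w^2 - 20*w + 19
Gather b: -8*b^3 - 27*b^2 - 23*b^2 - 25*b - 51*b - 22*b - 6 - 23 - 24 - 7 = -8*b^3 - 50*b^2 - 98*b - 60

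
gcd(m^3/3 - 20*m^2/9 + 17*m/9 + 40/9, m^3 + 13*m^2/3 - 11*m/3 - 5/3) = 1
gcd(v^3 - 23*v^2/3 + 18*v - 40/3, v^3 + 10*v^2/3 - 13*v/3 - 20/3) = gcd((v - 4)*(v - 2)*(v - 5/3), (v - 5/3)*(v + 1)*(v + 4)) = v - 5/3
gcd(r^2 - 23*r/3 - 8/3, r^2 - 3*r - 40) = r - 8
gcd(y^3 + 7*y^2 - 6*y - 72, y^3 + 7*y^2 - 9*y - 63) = y - 3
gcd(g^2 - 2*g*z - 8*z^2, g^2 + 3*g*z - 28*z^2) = -g + 4*z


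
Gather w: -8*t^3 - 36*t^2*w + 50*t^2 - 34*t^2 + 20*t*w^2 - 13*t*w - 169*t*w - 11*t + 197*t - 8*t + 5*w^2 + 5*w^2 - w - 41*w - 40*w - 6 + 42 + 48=-8*t^3 + 16*t^2 + 178*t + w^2*(20*t + 10) + w*(-36*t^2 - 182*t - 82) + 84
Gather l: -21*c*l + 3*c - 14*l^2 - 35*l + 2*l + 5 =3*c - 14*l^2 + l*(-21*c - 33) + 5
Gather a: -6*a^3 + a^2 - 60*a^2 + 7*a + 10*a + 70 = -6*a^3 - 59*a^2 + 17*a + 70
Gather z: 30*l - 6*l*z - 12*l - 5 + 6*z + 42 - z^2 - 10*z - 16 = 18*l - z^2 + z*(-6*l - 4) + 21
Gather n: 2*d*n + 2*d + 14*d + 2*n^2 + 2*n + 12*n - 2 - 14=16*d + 2*n^2 + n*(2*d + 14) - 16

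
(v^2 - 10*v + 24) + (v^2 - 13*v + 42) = 2*v^2 - 23*v + 66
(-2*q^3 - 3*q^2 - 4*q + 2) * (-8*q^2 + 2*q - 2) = 16*q^5 + 20*q^4 + 30*q^3 - 18*q^2 + 12*q - 4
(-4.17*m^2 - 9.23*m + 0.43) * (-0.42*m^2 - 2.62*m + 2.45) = 1.7514*m^4 + 14.802*m^3 + 13.7855*m^2 - 23.7401*m + 1.0535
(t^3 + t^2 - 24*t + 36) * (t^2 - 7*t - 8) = t^5 - 6*t^4 - 39*t^3 + 196*t^2 - 60*t - 288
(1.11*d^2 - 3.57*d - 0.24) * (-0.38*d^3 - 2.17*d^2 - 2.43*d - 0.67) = -0.4218*d^5 - 1.0521*d^4 + 5.1408*d^3 + 8.4522*d^2 + 2.9751*d + 0.1608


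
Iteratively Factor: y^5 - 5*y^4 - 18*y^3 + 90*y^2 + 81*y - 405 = (y - 3)*(y^4 - 2*y^3 - 24*y^2 + 18*y + 135) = (y - 3)*(y + 3)*(y^3 - 5*y^2 - 9*y + 45) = (y - 5)*(y - 3)*(y + 3)*(y^2 - 9) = (y - 5)*(y - 3)*(y + 3)^2*(y - 3)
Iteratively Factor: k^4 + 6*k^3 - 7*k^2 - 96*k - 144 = (k + 4)*(k^3 + 2*k^2 - 15*k - 36) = (k + 3)*(k + 4)*(k^2 - k - 12) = (k - 4)*(k + 3)*(k + 4)*(k + 3)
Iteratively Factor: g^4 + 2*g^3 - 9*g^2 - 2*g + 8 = (g + 4)*(g^3 - 2*g^2 - g + 2) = (g - 2)*(g + 4)*(g^2 - 1) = (g - 2)*(g - 1)*(g + 4)*(g + 1)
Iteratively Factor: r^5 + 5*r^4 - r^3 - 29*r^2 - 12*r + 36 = (r - 2)*(r^4 + 7*r^3 + 13*r^2 - 3*r - 18) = (r - 2)*(r + 3)*(r^3 + 4*r^2 + r - 6) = (r - 2)*(r + 2)*(r + 3)*(r^2 + 2*r - 3) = (r - 2)*(r + 2)*(r + 3)^2*(r - 1)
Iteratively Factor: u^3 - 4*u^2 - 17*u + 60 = (u + 4)*(u^2 - 8*u + 15) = (u - 5)*(u + 4)*(u - 3)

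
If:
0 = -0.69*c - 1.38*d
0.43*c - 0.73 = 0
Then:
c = 1.70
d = -0.85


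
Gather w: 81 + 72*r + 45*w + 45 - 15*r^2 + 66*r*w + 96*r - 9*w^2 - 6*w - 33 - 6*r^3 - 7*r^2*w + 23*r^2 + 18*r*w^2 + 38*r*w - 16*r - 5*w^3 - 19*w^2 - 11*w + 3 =-6*r^3 + 8*r^2 + 152*r - 5*w^3 + w^2*(18*r - 28) + w*(-7*r^2 + 104*r + 28) + 96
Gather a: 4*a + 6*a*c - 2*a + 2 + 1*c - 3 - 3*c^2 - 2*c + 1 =a*(6*c + 2) - 3*c^2 - c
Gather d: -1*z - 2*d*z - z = -2*d*z - 2*z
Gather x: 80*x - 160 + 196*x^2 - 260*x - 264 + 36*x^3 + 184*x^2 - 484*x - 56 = 36*x^3 + 380*x^2 - 664*x - 480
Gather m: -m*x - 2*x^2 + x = -m*x - 2*x^2 + x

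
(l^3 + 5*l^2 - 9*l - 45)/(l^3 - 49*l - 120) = (l - 3)/(l - 8)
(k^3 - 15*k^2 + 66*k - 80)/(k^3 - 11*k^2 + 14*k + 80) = (k - 2)/(k + 2)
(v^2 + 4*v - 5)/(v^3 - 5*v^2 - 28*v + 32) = (v + 5)/(v^2 - 4*v - 32)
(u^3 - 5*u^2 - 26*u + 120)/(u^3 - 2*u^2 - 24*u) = (u^2 + u - 20)/(u*(u + 4))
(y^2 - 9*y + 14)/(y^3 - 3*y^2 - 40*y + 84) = 1/(y + 6)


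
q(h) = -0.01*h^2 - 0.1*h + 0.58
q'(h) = -0.02*h - 0.1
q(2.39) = 0.28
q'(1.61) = -0.13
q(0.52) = 0.53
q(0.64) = 0.51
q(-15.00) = -0.17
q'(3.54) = -0.17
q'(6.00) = -0.22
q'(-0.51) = -0.09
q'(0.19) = -0.10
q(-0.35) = 0.61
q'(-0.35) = -0.09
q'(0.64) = -0.11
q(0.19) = 0.56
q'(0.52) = -0.11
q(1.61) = 0.39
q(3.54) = 0.10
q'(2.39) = -0.15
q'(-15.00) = 0.20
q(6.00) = -0.38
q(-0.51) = 0.63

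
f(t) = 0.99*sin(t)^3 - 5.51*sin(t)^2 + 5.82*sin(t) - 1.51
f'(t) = 2.97*sin(t)^2*cos(t) - 11.02*sin(t)*cos(t) + 5.82*cos(t)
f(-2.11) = -11.19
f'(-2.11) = -8.97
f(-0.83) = -9.20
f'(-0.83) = 10.51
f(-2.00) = -12.10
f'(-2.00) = -7.61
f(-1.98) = -12.25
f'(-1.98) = -7.33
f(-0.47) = -5.37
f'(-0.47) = 10.18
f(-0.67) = -7.49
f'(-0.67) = 10.82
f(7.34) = 0.03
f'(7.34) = -0.75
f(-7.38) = -11.75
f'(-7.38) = 8.21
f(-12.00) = 0.18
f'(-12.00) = 0.64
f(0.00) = -1.51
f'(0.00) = 5.82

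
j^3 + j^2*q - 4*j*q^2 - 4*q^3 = (j - 2*q)*(j + q)*(j + 2*q)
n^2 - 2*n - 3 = (n - 3)*(n + 1)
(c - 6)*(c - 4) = c^2 - 10*c + 24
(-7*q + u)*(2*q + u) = -14*q^2 - 5*q*u + u^2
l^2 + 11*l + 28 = (l + 4)*(l + 7)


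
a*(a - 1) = a^2 - a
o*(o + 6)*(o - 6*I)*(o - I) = o^4 + 6*o^3 - 7*I*o^3 - 6*o^2 - 42*I*o^2 - 36*o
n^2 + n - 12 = (n - 3)*(n + 4)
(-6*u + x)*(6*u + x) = -36*u^2 + x^2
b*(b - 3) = b^2 - 3*b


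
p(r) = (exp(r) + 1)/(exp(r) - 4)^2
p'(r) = exp(r)/(exp(r) - 4)^2 - 2*(exp(r) + 1)*exp(r)/(exp(r) - 4)^3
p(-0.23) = 0.17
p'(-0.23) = 0.16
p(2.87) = 0.10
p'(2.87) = -0.16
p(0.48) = 0.46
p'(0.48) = 0.91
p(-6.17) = 0.06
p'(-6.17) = 0.00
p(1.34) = 147.17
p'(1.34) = 6328.51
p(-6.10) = 0.06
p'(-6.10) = 0.00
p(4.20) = 0.02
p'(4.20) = -0.02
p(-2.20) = 0.07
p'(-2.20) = 0.01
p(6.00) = 0.00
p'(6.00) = 0.00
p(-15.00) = 0.06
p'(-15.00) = 0.00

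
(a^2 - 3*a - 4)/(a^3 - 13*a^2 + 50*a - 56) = (a + 1)/(a^2 - 9*a + 14)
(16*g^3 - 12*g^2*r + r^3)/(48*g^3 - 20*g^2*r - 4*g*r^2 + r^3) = (-2*g + r)/(-6*g + r)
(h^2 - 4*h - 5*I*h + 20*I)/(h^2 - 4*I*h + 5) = (h - 4)/(h + I)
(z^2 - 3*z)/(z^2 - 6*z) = (z - 3)/(z - 6)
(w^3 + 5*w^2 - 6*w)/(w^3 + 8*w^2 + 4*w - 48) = w*(w - 1)/(w^2 + 2*w - 8)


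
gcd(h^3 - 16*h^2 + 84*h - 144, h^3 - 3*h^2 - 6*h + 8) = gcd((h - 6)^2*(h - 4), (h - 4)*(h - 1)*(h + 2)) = h - 4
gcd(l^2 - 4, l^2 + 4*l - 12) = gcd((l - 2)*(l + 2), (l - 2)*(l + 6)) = l - 2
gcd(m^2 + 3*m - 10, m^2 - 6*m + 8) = m - 2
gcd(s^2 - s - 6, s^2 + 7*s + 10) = s + 2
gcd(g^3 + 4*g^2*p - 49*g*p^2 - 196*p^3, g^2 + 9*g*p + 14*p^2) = g + 7*p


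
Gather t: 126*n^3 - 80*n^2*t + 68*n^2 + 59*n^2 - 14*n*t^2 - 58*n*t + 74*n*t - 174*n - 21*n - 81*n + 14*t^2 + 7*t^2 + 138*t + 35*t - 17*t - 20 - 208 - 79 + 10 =126*n^3 + 127*n^2 - 276*n + t^2*(21 - 14*n) + t*(-80*n^2 + 16*n + 156) - 297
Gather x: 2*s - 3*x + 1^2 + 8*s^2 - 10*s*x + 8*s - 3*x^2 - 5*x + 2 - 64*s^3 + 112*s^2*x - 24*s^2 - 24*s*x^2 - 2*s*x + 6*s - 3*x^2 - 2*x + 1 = -64*s^3 - 16*s^2 + 16*s + x^2*(-24*s - 6) + x*(112*s^2 - 12*s - 10) + 4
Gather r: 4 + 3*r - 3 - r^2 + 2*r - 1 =-r^2 + 5*r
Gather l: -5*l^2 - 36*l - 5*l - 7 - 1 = -5*l^2 - 41*l - 8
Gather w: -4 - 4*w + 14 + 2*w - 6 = 4 - 2*w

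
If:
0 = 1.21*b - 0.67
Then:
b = 0.55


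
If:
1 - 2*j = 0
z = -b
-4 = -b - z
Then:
No Solution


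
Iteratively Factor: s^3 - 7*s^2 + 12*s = (s - 4)*(s^2 - 3*s) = (s - 4)*(s - 3)*(s)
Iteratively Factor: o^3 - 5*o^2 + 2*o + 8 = (o + 1)*(o^2 - 6*o + 8) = (o - 2)*(o + 1)*(o - 4)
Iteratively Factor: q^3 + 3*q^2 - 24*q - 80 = (q - 5)*(q^2 + 8*q + 16) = (q - 5)*(q + 4)*(q + 4)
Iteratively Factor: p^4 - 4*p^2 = (p)*(p^3 - 4*p) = p^2*(p^2 - 4) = p^2*(p - 2)*(p + 2)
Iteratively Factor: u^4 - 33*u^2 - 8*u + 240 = (u - 3)*(u^3 + 3*u^2 - 24*u - 80) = (u - 3)*(u + 4)*(u^2 - u - 20) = (u - 5)*(u - 3)*(u + 4)*(u + 4)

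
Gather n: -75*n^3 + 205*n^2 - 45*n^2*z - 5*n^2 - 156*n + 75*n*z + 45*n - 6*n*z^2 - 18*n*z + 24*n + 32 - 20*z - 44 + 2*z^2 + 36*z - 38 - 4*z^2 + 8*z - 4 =-75*n^3 + n^2*(200 - 45*z) + n*(-6*z^2 + 57*z - 87) - 2*z^2 + 24*z - 54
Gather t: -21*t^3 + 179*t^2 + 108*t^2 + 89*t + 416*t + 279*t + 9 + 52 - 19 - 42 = -21*t^3 + 287*t^2 + 784*t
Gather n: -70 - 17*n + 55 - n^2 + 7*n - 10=-n^2 - 10*n - 25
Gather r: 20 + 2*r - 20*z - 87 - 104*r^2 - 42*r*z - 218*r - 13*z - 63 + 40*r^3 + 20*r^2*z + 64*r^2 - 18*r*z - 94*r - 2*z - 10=40*r^3 + r^2*(20*z - 40) + r*(-60*z - 310) - 35*z - 140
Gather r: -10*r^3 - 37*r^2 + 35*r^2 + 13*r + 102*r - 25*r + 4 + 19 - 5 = -10*r^3 - 2*r^2 + 90*r + 18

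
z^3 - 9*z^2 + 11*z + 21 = (z - 7)*(z - 3)*(z + 1)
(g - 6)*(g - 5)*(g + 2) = g^3 - 9*g^2 + 8*g + 60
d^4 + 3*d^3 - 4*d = d*(d - 1)*(d + 2)^2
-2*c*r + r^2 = r*(-2*c + r)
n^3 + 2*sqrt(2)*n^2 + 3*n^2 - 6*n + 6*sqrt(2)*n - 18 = (n + 3)*(n - sqrt(2))*(n + 3*sqrt(2))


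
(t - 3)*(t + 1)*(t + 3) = t^3 + t^2 - 9*t - 9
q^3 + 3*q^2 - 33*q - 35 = (q - 5)*(q + 1)*(q + 7)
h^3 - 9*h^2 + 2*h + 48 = (h - 8)*(h - 3)*(h + 2)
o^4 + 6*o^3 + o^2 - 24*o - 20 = (o - 2)*(o + 1)*(o + 2)*(o + 5)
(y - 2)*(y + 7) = y^2 + 5*y - 14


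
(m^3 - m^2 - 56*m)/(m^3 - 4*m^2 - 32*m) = (m + 7)/(m + 4)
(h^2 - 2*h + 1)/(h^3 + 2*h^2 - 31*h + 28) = (h - 1)/(h^2 + 3*h - 28)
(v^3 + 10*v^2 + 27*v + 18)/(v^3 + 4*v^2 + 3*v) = (v + 6)/v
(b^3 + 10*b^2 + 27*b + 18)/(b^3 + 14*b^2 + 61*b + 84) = (b^2 + 7*b + 6)/(b^2 + 11*b + 28)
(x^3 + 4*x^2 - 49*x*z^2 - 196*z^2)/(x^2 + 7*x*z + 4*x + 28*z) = x - 7*z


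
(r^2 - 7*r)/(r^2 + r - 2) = r*(r - 7)/(r^2 + r - 2)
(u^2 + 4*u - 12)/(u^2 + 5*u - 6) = (u - 2)/(u - 1)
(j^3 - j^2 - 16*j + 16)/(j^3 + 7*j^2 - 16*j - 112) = (j - 1)/(j + 7)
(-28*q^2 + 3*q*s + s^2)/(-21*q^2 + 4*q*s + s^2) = (4*q - s)/(3*q - s)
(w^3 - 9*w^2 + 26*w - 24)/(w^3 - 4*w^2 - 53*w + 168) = (w^2 - 6*w + 8)/(w^2 - w - 56)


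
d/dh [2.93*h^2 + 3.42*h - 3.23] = 5.86*h + 3.42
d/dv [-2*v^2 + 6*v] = 6 - 4*v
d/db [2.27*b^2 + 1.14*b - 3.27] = 4.54*b + 1.14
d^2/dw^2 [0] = 0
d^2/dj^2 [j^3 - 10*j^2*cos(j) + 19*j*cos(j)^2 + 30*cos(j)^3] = 10*j^2*cos(j) + 40*j*sin(j) - 38*j*cos(2*j) + 6*j - 38*sin(2*j) - 85*cos(j)/2 - 135*cos(3*j)/2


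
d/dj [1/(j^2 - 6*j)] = 2*(3 - j)/(j^2*(j - 6)^2)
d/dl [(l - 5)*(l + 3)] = 2*l - 2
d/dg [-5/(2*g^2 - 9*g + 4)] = 5*(4*g - 9)/(2*g^2 - 9*g + 4)^2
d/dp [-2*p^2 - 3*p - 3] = -4*p - 3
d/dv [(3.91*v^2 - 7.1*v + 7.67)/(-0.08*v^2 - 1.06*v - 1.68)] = (-4.7126*v^2 - 11.9104*v + 20.0582)/(0.0064*v^4 + 0.1696*v^3 + 1.3924*v^2 + 3.5616*v + 2.8224)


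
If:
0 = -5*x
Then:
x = 0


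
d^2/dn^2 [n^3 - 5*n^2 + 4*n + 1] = 6*n - 10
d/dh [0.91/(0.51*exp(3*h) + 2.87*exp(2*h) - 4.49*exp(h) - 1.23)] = (-1.3923*exp(2*h) - 5.2234*exp(h) + 4.0859)*exp(h)/(0.51*exp(3*h) + 2.87*exp(2*h) - 4.49*exp(h) - 1.23)^2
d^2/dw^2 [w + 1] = 0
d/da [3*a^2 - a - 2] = 6*a - 1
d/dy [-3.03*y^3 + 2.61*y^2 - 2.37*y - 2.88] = -9.09*y^2 + 5.22*y - 2.37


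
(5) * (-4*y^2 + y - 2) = -20*y^2 + 5*y - 10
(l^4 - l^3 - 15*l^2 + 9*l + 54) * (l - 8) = l^5 - 9*l^4 - 7*l^3 + 129*l^2 - 18*l - 432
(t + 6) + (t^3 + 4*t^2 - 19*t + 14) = t^3 + 4*t^2 - 18*t + 20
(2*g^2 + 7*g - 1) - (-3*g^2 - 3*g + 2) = 5*g^2 + 10*g - 3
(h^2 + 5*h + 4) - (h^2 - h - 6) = 6*h + 10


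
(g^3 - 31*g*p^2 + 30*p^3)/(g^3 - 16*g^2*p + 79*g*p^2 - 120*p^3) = (g^2 + 5*g*p - 6*p^2)/(g^2 - 11*g*p + 24*p^2)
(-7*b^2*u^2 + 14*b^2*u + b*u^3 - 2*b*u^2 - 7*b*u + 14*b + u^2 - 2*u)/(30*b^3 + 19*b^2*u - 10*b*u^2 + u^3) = (-7*b^2*u^2 + 14*b^2*u + b*u^3 - 2*b*u^2 - 7*b*u + 14*b + u^2 - 2*u)/(30*b^3 + 19*b^2*u - 10*b*u^2 + u^3)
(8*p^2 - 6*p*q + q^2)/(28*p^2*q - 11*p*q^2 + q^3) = (2*p - q)/(q*(7*p - q))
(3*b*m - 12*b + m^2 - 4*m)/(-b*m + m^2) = (-3*b*m + 12*b - m^2 + 4*m)/(m*(b - m))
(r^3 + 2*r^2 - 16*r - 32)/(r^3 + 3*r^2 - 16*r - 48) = (r + 2)/(r + 3)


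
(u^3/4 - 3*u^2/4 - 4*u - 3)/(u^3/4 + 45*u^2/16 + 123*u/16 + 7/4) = 4*(u^3 - 3*u^2 - 16*u - 12)/(4*u^3 + 45*u^2 + 123*u + 28)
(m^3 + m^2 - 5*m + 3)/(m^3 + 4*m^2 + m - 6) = (m - 1)/(m + 2)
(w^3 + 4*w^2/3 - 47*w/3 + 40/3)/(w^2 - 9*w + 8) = (3*w^2 + 7*w - 40)/(3*(w - 8))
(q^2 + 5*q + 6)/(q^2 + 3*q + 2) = (q + 3)/(q + 1)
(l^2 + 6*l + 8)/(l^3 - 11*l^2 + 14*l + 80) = (l + 4)/(l^2 - 13*l + 40)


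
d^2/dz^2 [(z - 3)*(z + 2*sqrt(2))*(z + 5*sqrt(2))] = 6*z - 6 + 14*sqrt(2)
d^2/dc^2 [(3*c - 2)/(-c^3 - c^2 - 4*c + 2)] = 2*(-(3*c - 2)*(3*c^2 + 2*c + 4)^2 + (9*c^2 + 6*c + (3*c - 2)*(3*c + 1) + 12)*(c^3 + c^2 + 4*c - 2))/(c^3 + c^2 + 4*c - 2)^3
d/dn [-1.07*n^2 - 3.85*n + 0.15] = -2.14*n - 3.85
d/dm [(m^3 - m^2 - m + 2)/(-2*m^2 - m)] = (-2*m^4 - 2*m^3 - m^2 + 8*m + 2)/(m^2*(4*m^2 + 4*m + 1))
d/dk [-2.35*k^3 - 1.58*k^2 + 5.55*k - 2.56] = -7.05*k^2 - 3.16*k + 5.55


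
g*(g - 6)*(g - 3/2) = g^3 - 15*g^2/2 + 9*g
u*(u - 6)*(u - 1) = u^3 - 7*u^2 + 6*u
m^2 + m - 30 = (m - 5)*(m + 6)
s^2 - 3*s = s*(s - 3)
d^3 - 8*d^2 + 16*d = d*(d - 4)^2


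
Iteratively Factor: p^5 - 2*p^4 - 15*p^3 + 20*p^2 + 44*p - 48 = (p + 3)*(p^4 - 5*p^3 + 20*p - 16) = (p - 4)*(p + 3)*(p^3 - p^2 - 4*p + 4) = (p - 4)*(p + 2)*(p + 3)*(p^2 - 3*p + 2) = (p - 4)*(p - 2)*(p + 2)*(p + 3)*(p - 1)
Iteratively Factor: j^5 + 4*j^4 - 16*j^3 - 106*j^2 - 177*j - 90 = (j + 1)*(j^4 + 3*j^3 - 19*j^2 - 87*j - 90) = (j + 1)*(j + 2)*(j^3 + j^2 - 21*j - 45) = (j + 1)*(j + 2)*(j + 3)*(j^2 - 2*j - 15) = (j + 1)*(j + 2)*(j + 3)^2*(j - 5)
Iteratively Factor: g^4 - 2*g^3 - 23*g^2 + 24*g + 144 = (g + 3)*(g^3 - 5*g^2 - 8*g + 48) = (g - 4)*(g + 3)*(g^2 - g - 12) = (g - 4)*(g + 3)^2*(g - 4)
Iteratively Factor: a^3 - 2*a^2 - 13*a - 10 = (a - 5)*(a^2 + 3*a + 2) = (a - 5)*(a + 1)*(a + 2)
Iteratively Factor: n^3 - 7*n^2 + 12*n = (n - 4)*(n^2 - 3*n) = (n - 4)*(n - 3)*(n)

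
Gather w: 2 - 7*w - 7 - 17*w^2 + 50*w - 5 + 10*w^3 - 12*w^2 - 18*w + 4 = 10*w^3 - 29*w^2 + 25*w - 6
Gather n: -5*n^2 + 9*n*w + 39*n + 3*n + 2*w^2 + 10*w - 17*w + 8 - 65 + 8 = -5*n^2 + n*(9*w + 42) + 2*w^2 - 7*w - 49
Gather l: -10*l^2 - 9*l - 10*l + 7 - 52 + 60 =-10*l^2 - 19*l + 15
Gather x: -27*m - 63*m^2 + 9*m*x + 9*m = -63*m^2 + 9*m*x - 18*m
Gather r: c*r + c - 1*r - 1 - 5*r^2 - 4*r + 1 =c - 5*r^2 + r*(c - 5)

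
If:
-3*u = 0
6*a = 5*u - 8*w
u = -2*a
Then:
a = 0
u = 0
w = 0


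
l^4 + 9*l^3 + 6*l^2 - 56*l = l*(l - 2)*(l + 4)*(l + 7)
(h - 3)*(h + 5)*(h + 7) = h^3 + 9*h^2 - h - 105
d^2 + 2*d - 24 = (d - 4)*(d + 6)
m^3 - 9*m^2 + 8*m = m*(m - 8)*(m - 1)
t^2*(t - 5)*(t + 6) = t^4 + t^3 - 30*t^2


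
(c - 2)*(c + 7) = c^2 + 5*c - 14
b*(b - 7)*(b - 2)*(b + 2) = b^4 - 7*b^3 - 4*b^2 + 28*b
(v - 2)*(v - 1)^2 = v^3 - 4*v^2 + 5*v - 2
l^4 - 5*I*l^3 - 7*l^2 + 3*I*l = l*(l - 3*I)*(l - I)^2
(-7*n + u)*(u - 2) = -7*n*u + 14*n + u^2 - 2*u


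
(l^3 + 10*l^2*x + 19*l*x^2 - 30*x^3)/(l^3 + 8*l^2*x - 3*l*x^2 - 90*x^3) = (-l + x)/(-l + 3*x)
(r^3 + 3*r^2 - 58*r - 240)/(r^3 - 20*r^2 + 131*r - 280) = (r^2 + 11*r + 30)/(r^2 - 12*r + 35)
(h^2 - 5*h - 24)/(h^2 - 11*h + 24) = (h + 3)/(h - 3)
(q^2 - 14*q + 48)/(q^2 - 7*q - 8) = (q - 6)/(q + 1)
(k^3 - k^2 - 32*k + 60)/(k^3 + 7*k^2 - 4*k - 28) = (k^2 + k - 30)/(k^2 + 9*k + 14)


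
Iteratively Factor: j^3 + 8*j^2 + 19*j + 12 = (j + 1)*(j^2 + 7*j + 12) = (j + 1)*(j + 3)*(j + 4)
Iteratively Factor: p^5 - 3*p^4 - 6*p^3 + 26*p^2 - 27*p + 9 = (p - 1)*(p^4 - 2*p^3 - 8*p^2 + 18*p - 9) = (p - 1)^2*(p^3 - p^2 - 9*p + 9) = (p - 3)*(p - 1)^2*(p^2 + 2*p - 3) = (p - 3)*(p - 1)^2*(p + 3)*(p - 1)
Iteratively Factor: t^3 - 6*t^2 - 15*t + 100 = (t + 4)*(t^2 - 10*t + 25) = (t - 5)*(t + 4)*(t - 5)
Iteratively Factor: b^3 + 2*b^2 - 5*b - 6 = (b + 1)*(b^2 + b - 6) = (b + 1)*(b + 3)*(b - 2)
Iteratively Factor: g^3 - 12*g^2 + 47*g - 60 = (g - 5)*(g^2 - 7*g + 12) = (g - 5)*(g - 3)*(g - 4)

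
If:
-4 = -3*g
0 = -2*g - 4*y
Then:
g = 4/3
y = -2/3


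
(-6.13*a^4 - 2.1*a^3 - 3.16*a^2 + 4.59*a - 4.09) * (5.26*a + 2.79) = -32.2438*a^5 - 28.1487*a^4 - 22.4806*a^3 + 15.327*a^2 - 8.7073*a - 11.4111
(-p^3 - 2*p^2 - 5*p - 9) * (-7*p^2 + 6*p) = 7*p^5 + 8*p^4 + 23*p^3 + 33*p^2 - 54*p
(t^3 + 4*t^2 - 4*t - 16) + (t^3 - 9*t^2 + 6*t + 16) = 2*t^3 - 5*t^2 + 2*t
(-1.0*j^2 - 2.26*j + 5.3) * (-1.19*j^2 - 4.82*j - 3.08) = 1.19*j^4 + 7.5094*j^3 + 7.6662*j^2 - 18.5852*j - 16.324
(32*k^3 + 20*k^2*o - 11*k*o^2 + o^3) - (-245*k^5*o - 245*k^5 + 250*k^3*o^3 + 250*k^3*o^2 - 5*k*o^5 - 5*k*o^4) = 245*k^5*o + 245*k^5 - 250*k^3*o^3 - 250*k^3*o^2 + 32*k^3 + 20*k^2*o + 5*k*o^5 + 5*k*o^4 - 11*k*o^2 + o^3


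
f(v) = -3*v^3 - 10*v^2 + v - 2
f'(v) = -9*v^2 - 20*v + 1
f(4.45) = -459.94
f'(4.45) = -266.22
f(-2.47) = -20.27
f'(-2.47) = -4.51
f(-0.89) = -8.70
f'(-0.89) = 11.67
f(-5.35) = 165.82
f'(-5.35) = -149.60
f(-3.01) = -13.80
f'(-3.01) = -20.34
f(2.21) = -81.01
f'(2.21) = -87.16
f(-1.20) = -12.42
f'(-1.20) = 12.04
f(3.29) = -213.78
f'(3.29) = -162.22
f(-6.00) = 280.00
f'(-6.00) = -203.00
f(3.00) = -170.00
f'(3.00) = -140.00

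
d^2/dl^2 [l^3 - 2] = 6*l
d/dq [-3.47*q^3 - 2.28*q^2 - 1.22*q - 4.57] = -10.41*q^2 - 4.56*q - 1.22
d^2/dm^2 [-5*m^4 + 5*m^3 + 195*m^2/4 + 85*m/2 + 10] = -60*m^2 + 30*m + 195/2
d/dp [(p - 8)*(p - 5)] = 2*p - 13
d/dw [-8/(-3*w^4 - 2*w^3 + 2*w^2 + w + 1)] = 8*(-12*w^3 - 6*w^2 + 4*w + 1)/(-3*w^4 - 2*w^3 + 2*w^2 + w + 1)^2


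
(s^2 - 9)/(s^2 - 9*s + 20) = (s^2 - 9)/(s^2 - 9*s + 20)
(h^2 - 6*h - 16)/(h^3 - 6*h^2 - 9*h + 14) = (h - 8)/(h^2 - 8*h + 7)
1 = 1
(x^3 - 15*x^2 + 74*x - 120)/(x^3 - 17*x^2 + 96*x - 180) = (x - 4)/(x - 6)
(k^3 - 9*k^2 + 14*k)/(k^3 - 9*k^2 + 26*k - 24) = k*(k - 7)/(k^2 - 7*k + 12)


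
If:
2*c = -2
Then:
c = -1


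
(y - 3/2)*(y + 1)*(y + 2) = y^3 + 3*y^2/2 - 5*y/2 - 3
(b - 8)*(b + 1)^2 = b^3 - 6*b^2 - 15*b - 8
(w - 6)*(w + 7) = w^2 + w - 42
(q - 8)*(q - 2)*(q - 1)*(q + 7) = q^4 - 4*q^3 - 51*q^2 + 166*q - 112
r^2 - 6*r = r*(r - 6)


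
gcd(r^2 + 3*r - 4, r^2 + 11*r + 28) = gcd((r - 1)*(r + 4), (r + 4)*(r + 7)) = r + 4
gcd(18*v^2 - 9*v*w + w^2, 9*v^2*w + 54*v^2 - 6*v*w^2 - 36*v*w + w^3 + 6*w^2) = 3*v - w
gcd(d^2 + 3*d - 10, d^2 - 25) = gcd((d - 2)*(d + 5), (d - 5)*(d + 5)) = d + 5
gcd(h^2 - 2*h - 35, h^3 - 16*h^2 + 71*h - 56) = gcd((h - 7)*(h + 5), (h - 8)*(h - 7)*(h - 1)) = h - 7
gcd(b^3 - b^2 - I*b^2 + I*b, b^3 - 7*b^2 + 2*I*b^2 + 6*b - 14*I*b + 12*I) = b - 1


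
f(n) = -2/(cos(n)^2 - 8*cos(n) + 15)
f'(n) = -2*(2*sin(n)*cos(n) - 8*sin(n))/(cos(n)^2 - 8*cos(n) + 15)^2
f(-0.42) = -0.23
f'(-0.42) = -0.07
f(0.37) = -0.24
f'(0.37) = 0.06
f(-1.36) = -0.15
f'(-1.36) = -0.08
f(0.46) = -0.23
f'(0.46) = 0.07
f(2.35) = -0.09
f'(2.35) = 0.03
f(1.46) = -0.14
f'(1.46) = 0.08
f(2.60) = -0.09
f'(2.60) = 0.02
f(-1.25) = -0.16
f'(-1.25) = -0.09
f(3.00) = -0.08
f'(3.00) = 0.00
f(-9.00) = -0.09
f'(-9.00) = -0.02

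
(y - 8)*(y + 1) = y^2 - 7*y - 8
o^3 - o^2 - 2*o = o*(o - 2)*(o + 1)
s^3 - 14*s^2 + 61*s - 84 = (s - 7)*(s - 4)*(s - 3)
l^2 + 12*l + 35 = (l + 5)*(l + 7)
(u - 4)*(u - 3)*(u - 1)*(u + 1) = u^4 - 7*u^3 + 11*u^2 + 7*u - 12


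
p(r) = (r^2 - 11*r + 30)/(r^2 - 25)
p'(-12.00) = 0.22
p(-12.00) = 2.57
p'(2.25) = 0.21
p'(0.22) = 0.40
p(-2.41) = -3.25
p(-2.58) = -3.55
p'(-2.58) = 1.88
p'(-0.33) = 0.50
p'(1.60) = 0.25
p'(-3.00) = 2.75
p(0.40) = -1.04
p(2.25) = -0.52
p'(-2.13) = 1.34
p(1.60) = -0.67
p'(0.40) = 0.38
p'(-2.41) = 1.64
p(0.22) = -1.11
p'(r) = -2*r*(r^2 - 11*r + 30)/(r^2 - 25)^2 + (2*r - 11)/(r^2 - 25)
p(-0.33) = -1.36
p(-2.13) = -2.83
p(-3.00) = -4.50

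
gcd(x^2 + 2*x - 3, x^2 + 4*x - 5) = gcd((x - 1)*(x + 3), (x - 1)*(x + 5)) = x - 1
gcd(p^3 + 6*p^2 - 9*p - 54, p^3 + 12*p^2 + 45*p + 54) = p^2 + 9*p + 18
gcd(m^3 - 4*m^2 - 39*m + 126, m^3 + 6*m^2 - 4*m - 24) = m + 6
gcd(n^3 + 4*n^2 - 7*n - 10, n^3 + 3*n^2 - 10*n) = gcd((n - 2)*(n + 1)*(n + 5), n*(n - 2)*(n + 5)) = n^2 + 3*n - 10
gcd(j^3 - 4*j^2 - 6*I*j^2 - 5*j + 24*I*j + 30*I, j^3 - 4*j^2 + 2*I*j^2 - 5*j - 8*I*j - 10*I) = j^2 - 4*j - 5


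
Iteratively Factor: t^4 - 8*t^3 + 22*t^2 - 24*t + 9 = (t - 3)*(t^3 - 5*t^2 + 7*t - 3) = (t - 3)*(t - 1)*(t^2 - 4*t + 3) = (t - 3)^2*(t - 1)*(t - 1)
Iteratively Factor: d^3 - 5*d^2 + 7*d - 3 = (d - 1)*(d^2 - 4*d + 3) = (d - 1)^2*(d - 3)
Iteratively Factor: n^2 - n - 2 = (n - 2)*(n + 1)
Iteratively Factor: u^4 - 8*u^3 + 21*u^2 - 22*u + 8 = (u - 1)*(u^3 - 7*u^2 + 14*u - 8) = (u - 2)*(u - 1)*(u^2 - 5*u + 4) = (u - 2)*(u - 1)^2*(u - 4)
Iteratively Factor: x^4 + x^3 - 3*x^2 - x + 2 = (x - 1)*(x^3 + 2*x^2 - x - 2) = (x - 1)*(x + 2)*(x^2 - 1) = (x - 1)*(x + 1)*(x + 2)*(x - 1)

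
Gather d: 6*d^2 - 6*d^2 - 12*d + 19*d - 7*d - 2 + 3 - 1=0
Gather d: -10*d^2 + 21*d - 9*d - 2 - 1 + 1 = -10*d^2 + 12*d - 2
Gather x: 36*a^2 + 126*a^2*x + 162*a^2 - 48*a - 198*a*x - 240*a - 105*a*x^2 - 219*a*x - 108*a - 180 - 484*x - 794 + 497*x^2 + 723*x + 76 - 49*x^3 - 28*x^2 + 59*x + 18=198*a^2 - 396*a - 49*x^3 + x^2*(469 - 105*a) + x*(126*a^2 - 417*a + 298) - 880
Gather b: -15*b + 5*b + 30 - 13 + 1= 18 - 10*b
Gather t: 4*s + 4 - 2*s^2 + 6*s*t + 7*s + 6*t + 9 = -2*s^2 + 11*s + t*(6*s + 6) + 13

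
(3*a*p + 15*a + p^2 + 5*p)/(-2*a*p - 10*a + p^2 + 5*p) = (3*a + p)/(-2*a + p)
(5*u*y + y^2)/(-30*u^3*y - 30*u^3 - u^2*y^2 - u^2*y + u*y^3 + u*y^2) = y/(u*(-6*u*y - 6*u + y^2 + y))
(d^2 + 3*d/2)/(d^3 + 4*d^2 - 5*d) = (d + 3/2)/(d^2 + 4*d - 5)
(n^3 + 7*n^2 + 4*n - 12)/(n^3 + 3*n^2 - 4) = (n + 6)/(n + 2)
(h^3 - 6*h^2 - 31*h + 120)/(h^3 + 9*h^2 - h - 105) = (h - 8)/(h + 7)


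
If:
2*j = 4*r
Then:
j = 2*r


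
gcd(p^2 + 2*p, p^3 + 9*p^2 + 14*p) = p^2 + 2*p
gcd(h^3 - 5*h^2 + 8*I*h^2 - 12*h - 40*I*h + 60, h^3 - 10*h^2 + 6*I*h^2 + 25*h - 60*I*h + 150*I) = h^2 + h*(-5 + 6*I) - 30*I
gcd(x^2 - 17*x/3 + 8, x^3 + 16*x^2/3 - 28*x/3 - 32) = x - 8/3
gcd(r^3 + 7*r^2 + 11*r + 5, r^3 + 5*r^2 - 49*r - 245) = r + 5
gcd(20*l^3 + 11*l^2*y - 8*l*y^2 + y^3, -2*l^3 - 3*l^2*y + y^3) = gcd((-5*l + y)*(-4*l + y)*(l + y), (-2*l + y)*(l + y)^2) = l + y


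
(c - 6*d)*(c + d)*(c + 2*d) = c^3 - 3*c^2*d - 16*c*d^2 - 12*d^3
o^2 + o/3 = o*(o + 1/3)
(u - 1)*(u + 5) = u^2 + 4*u - 5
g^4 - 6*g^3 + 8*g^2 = g^2*(g - 4)*(g - 2)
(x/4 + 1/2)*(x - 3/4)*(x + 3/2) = x^3/4 + 11*x^2/16 + 3*x/32 - 9/16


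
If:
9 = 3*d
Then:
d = 3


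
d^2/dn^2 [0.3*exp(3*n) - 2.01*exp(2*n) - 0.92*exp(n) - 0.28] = (2.7*exp(2*n) - 8.04*exp(n) - 0.92)*exp(n)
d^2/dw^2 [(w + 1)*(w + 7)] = 2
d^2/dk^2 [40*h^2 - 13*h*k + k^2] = 2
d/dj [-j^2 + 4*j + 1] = 4 - 2*j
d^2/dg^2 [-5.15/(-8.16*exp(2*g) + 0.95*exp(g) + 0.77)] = ((4.8925 - 168.096*exp(g))*(-8.16*exp(2*g) + 0.95*exp(g) + 0.77) - 5.15*(16.32*exp(g) - 0.95)*(32.64*exp(g) - 1.9)*exp(g))*exp(g)/(-8.16*exp(2*g) + 0.95*exp(g) + 0.77)^3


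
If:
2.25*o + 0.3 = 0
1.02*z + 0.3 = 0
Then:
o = -0.13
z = -0.29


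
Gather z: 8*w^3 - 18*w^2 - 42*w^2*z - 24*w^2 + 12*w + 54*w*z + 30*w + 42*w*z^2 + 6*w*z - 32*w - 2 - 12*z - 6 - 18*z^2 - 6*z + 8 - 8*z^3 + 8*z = 8*w^3 - 42*w^2 + 10*w - 8*z^3 + z^2*(42*w - 18) + z*(-42*w^2 + 60*w - 10)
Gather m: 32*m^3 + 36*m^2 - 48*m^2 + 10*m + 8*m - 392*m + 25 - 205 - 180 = 32*m^3 - 12*m^2 - 374*m - 360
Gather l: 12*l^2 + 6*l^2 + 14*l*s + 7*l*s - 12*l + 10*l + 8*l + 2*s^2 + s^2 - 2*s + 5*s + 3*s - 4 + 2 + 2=18*l^2 + l*(21*s + 6) + 3*s^2 + 6*s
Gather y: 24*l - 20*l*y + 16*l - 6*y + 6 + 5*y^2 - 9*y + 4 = 40*l + 5*y^2 + y*(-20*l - 15) + 10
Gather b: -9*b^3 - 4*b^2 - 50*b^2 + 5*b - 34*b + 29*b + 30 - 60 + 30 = -9*b^3 - 54*b^2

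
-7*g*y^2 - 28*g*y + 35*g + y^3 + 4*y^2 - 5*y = (-7*g + y)*(y - 1)*(y + 5)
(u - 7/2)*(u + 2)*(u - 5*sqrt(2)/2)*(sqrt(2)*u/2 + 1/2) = sqrt(2)*u^4/2 - 2*u^3 - 3*sqrt(2)*u^3/4 - 19*sqrt(2)*u^2/4 + 3*u^2 + 15*sqrt(2)*u/8 + 14*u + 35*sqrt(2)/4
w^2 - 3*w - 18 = (w - 6)*(w + 3)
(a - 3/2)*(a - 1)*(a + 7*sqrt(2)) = a^3 - 5*a^2/2 + 7*sqrt(2)*a^2 - 35*sqrt(2)*a/2 + 3*a/2 + 21*sqrt(2)/2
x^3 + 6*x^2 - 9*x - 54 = (x - 3)*(x + 3)*(x + 6)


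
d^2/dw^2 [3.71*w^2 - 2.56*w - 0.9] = 7.42000000000000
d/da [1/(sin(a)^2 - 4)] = -2*sin(a)*cos(a)/(sin(a)^2 - 4)^2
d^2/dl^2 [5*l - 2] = 0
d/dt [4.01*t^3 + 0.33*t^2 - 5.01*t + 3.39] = 12.03*t^2 + 0.66*t - 5.01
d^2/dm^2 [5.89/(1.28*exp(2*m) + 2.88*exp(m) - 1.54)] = (5.89*(2.56*exp(m) + 2.88)*(5.12*exp(m) + 5.76)*exp(m) - (30.1568*exp(m) + 16.9632)*(1.28*exp(2*m) + 2.88*exp(m) - 1.54))*exp(m)/(1.28*exp(2*m) + 2.88*exp(m) - 1.54)^3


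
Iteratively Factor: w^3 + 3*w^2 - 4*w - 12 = (w + 2)*(w^2 + w - 6) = (w + 2)*(w + 3)*(w - 2)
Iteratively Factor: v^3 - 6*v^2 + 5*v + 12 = (v + 1)*(v^2 - 7*v + 12) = (v - 3)*(v + 1)*(v - 4)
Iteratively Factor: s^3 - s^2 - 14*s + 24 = (s - 2)*(s^2 + s - 12) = (s - 2)*(s + 4)*(s - 3)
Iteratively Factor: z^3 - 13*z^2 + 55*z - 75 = (z - 5)*(z^2 - 8*z + 15) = (z - 5)*(z - 3)*(z - 5)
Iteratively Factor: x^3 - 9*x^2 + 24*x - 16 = (x - 4)*(x^2 - 5*x + 4) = (x - 4)^2*(x - 1)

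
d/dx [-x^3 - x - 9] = -3*x^2 - 1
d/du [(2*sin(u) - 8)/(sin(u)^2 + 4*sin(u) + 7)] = 2*(8*sin(u) + cos(u)^2 + 22)*cos(u)/(sin(u)^2 + 4*sin(u) + 7)^2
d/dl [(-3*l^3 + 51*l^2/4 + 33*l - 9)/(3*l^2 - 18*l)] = -1 - 1/(2*l^2)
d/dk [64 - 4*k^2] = -8*k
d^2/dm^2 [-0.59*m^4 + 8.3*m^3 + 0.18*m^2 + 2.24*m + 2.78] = -7.08*m^2 + 49.8*m + 0.36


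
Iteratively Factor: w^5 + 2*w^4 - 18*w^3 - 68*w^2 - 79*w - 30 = (w + 1)*(w^4 + w^3 - 19*w^2 - 49*w - 30) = (w + 1)*(w + 3)*(w^3 - 2*w^2 - 13*w - 10) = (w + 1)*(w + 2)*(w + 3)*(w^2 - 4*w - 5) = (w - 5)*(w + 1)*(w + 2)*(w + 3)*(w + 1)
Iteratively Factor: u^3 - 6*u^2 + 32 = (u - 4)*(u^2 - 2*u - 8) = (u - 4)*(u + 2)*(u - 4)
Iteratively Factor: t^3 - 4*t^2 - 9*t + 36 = (t - 3)*(t^2 - t - 12) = (t - 3)*(t + 3)*(t - 4)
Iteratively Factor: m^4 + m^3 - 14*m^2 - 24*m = (m - 4)*(m^3 + 5*m^2 + 6*m) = (m - 4)*(m + 2)*(m^2 + 3*m) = m*(m - 4)*(m + 2)*(m + 3)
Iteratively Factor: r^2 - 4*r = (r)*(r - 4)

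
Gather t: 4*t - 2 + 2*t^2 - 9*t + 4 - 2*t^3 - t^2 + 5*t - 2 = -2*t^3 + t^2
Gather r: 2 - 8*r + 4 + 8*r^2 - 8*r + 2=8*r^2 - 16*r + 8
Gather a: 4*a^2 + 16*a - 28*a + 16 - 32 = 4*a^2 - 12*a - 16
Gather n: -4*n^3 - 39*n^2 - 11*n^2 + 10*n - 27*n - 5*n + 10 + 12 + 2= -4*n^3 - 50*n^2 - 22*n + 24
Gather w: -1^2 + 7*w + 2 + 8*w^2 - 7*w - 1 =8*w^2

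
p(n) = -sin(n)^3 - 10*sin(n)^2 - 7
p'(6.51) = -4.53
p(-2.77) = -8.27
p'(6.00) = 5.14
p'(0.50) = -9.02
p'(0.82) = -11.07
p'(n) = -3*sin(n)^2*cos(n) - 20*sin(n)*cos(n)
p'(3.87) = -8.94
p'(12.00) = 8.33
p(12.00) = -9.72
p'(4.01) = -8.73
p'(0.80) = -11.07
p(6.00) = -7.76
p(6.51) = -7.52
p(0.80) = -12.52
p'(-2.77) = -6.40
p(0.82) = -12.74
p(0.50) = -9.41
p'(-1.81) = -3.93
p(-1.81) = -15.52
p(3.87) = -11.14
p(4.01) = -12.38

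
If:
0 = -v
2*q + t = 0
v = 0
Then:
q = -t/2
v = 0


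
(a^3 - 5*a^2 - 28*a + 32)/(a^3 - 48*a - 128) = (a - 1)/(a + 4)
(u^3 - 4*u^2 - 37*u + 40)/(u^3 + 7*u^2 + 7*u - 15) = (u - 8)/(u + 3)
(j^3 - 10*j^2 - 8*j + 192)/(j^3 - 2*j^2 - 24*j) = (j - 8)/j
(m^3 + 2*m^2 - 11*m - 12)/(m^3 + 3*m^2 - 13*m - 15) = (m + 4)/(m + 5)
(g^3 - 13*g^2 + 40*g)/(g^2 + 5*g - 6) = g*(g^2 - 13*g + 40)/(g^2 + 5*g - 6)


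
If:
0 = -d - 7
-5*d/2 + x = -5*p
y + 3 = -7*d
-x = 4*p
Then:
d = -7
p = -35/2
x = 70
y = 46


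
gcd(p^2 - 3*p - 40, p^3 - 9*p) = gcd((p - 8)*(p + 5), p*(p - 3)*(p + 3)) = 1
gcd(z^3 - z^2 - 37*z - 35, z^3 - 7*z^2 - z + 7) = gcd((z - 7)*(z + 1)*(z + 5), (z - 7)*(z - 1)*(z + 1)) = z^2 - 6*z - 7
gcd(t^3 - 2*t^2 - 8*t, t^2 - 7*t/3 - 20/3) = t - 4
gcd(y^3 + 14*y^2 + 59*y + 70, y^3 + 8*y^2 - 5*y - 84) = y + 7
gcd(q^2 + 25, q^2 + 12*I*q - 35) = q + 5*I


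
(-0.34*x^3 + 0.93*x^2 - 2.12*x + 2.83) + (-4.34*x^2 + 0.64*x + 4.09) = -0.34*x^3 - 3.41*x^2 - 1.48*x + 6.92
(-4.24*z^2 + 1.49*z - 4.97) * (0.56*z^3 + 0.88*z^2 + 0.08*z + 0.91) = -2.3744*z^5 - 2.8968*z^4 - 1.8112*z^3 - 8.1128*z^2 + 0.9583*z - 4.5227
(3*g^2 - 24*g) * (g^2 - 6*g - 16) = 3*g^4 - 42*g^3 + 96*g^2 + 384*g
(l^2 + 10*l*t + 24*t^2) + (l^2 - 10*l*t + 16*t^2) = 2*l^2 + 40*t^2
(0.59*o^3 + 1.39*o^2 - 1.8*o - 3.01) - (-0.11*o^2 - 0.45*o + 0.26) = 0.59*o^3 + 1.5*o^2 - 1.35*o - 3.27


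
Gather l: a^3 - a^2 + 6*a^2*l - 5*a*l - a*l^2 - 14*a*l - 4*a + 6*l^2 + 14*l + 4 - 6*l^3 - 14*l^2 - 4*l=a^3 - a^2 - 4*a - 6*l^3 + l^2*(-a - 8) + l*(6*a^2 - 19*a + 10) + 4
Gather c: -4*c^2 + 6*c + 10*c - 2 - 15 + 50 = -4*c^2 + 16*c + 33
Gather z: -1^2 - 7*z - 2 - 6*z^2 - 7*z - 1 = -6*z^2 - 14*z - 4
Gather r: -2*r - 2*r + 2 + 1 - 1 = 2 - 4*r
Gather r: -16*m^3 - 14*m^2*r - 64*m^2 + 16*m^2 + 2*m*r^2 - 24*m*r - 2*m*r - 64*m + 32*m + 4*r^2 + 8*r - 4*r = -16*m^3 - 48*m^2 - 32*m + r^2*(2*m + 4) + r*(-14*m^2 - 26*m + 4)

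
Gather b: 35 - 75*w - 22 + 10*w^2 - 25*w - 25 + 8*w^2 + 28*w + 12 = 18*w^2 - 72*w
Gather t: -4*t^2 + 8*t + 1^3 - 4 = -4*t^2 + 8*t - 3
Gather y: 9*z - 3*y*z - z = -3*y*z + 8*z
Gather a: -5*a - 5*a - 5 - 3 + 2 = -10*a - 6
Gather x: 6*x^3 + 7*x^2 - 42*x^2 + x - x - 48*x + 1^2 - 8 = 6*x^3 - 35*x^2 - 48*x - 7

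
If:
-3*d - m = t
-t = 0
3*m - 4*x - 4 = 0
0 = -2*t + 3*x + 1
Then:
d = -8/27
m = 8/9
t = 0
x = -1/3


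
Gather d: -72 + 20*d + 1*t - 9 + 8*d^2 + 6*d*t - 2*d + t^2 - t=8*d^2 + d*(6*t + 18) + t^2 - 81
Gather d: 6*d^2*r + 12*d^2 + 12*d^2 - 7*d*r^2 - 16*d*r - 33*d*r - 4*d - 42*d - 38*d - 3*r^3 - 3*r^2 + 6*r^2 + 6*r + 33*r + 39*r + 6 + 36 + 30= d^2*(6*r + 24) + d*(-7*r^2 - 49*r - 84) - 3*r^3 + 3*r^2 + 78*r + 72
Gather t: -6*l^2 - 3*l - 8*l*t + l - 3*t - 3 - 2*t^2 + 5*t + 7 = -6*l^2 - 2*l - 2*t^2 + t*(2 - 8*l) + 4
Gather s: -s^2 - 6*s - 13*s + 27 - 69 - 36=-s^2 - 19*s - 78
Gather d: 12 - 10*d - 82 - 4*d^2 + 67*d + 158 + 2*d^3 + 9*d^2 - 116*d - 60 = 2*d^3 + 5*d^2 - 59*d + 28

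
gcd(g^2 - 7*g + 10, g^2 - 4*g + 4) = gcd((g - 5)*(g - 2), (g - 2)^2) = g - 2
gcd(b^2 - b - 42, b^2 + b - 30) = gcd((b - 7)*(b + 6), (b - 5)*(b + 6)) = b + 6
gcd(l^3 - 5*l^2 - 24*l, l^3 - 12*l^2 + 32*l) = l^2 - 8*l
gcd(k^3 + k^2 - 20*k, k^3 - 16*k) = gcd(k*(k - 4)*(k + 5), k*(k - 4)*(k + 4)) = k^2 - 4*k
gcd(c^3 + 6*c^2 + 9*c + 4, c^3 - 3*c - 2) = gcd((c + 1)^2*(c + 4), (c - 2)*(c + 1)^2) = c^2 + 2*c + 1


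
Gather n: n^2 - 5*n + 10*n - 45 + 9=n^2 + 5*n - 36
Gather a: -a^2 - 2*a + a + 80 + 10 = -a^2 - a + 90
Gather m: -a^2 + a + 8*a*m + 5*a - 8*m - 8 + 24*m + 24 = -a^2 + 6*a + m*(8*a + 16) + 16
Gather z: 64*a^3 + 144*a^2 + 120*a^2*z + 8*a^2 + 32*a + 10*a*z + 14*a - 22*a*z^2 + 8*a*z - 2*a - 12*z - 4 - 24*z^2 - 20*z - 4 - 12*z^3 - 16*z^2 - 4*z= 64*a^3 + 152*a^2 + 44*a - 12*z^3 + z^2*(-22*a - 40) + z*(120*a^2 + 18*a - 36) - 8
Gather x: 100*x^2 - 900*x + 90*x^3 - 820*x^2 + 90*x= 90*x^3 - 720*x^2 - 810*x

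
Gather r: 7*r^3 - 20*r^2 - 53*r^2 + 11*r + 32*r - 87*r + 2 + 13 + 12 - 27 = 7*r^3 - 73*r^2 - 44*r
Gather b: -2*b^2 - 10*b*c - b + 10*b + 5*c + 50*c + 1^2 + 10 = -2*b^2 + b*(9 - 10*c) + 55*c + 11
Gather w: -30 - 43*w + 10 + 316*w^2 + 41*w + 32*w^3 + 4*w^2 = 32*w^3 + 320*w^2 - 2*w - 20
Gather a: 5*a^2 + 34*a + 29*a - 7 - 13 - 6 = 5*a^2 + 63*a - 26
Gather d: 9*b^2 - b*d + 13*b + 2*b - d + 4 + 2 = 9*b^2 + 15*b + d*(-b - 1) + 6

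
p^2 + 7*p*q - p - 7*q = (p - 1)*(p + 7*q)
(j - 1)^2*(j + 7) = j^3 + 5*j^2 - 13*j + 7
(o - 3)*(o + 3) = o^2 - 9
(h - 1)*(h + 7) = h^2 + 6*h - 7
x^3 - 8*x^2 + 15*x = x*(x - 5)*(x - 3)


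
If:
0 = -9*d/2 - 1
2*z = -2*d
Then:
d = -2/9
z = 2/9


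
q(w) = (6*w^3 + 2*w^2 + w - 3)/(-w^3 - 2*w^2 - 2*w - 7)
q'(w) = (3*w^2 + 4*w + 2)*(6*w^3 + 2*w^2 + w - 3)/(-w^3 - 2*w^2 - 2*w - 7)^2 + (18*w^2 + 4*w + 1)/(-w^3 - 2*w^2 - 2*w - 7)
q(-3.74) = -11.79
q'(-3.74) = -4.20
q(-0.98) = 1.28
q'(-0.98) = -2.59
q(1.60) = -1.46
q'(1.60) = -1.55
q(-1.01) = 1.36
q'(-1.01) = -2.79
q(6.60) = -4.60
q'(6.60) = -0.20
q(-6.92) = -7.85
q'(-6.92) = -0.37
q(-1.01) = 1.36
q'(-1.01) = -2.79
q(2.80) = -2.93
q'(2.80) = -0.91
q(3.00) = -3.10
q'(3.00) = -0.82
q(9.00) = -4.96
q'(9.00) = -0.11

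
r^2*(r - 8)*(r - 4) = r^4 - 12*r^3 + 32*r^2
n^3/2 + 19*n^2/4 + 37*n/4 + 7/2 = (n/2 + 1)*(n + 1/2)*(n + 7)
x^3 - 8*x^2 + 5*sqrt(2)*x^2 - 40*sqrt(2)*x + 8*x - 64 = (x - 8)*(x + sqrt(2))*(x + 4*sqrt(2))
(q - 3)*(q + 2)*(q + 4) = q^3 + 3*q^2 - 10*q - 24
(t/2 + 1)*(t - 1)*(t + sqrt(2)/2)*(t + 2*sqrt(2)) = t^4/2 + t^3/2 + 5*sqrt(2)*t^3/4 + 5*sqrt(2)*t^2/4 - 5*sqrt(2)*t/2 + t - 2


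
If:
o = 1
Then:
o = 1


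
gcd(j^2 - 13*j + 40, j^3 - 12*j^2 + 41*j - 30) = j - 5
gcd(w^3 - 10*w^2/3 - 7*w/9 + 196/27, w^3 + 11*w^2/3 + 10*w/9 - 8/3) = w + 4/3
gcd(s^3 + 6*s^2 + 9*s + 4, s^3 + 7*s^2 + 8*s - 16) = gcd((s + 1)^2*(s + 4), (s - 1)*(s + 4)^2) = s + 4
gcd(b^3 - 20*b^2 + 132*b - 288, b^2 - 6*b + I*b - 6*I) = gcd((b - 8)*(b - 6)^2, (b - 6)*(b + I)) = b - 6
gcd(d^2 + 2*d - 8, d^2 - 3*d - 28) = d + 4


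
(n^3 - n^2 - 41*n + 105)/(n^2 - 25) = (n^2 + 4*n - 21)/(n + 5)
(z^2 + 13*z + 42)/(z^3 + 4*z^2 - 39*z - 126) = (z + 6)/(z^2 - 3*z - 18)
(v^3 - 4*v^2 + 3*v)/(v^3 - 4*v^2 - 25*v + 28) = v*(v - 3)/(v^2 - 3*v - 28)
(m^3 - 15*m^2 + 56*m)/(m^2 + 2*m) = (m^2 - 15*m + 56)/(m + 2)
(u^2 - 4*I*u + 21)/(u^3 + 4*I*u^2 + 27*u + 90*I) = (u - 7*I)/(u^2 + I*u + 30)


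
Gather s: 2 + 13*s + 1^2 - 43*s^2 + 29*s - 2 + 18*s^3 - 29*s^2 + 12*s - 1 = 18*s^3 - 72*s^2 + 54*s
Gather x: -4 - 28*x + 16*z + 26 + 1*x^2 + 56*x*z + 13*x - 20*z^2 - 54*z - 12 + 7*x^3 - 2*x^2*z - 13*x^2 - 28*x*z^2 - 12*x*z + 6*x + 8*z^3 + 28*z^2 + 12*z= 7*x^3 + x^2*(-2*z - 12) + x*(-28*z^2 + 44*z - 9) + 8*z^3 + 8*z^2 - 26*z + 10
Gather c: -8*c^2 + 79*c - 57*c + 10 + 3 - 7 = -8*c^2 + 22*c + 6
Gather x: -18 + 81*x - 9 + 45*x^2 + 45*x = 45*x^2 + 126*x - 27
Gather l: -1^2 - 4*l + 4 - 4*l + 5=8 - 8*l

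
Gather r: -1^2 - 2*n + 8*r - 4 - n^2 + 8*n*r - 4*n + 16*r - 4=-n^2 - 6*n + r*(8*n + 24) - 9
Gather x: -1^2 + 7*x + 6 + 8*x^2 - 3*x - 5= 8*x^2 + 4*x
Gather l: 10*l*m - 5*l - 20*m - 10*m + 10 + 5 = l*(10*m - 5) - 30*m + 15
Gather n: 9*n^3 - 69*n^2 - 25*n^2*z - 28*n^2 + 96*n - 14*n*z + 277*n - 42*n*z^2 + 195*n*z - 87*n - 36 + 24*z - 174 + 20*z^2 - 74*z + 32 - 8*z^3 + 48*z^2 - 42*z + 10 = 9*n^3 + n^2*(-25*z - 97) + n*(-42*z^2 + 181*z + 286) - 8*z^3 + 68*z^2 - 92*z - 168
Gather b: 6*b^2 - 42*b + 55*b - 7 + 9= 6*b^2 + 13*b + 2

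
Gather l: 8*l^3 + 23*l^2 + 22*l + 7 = 8*l^3 + 23*l^2 + 22*l + 7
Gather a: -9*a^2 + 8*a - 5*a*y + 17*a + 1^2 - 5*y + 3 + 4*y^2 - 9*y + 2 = -9*a^2 + a*(25 - 5*y) + 4*y^2 - 14*y + 6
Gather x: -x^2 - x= -x^2 - x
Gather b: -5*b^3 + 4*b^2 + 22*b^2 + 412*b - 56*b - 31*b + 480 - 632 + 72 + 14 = -5*b^3 + 26*b^2 + 325*b - 66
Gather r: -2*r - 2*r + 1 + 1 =2 - 4*r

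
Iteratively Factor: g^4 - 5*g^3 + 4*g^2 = (g)*(g^3 - 5*g^2 + 4*g) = g*(g - 4)*(g^2 - g) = g*(g - 4)*(g - 1)*(g)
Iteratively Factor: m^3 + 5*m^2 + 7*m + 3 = (m + 1)*(m^2 + 4*m + 3) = (m + 1)^2*(m + 3)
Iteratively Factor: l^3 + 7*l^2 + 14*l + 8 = (l + 1)*(l^2 + 6*l + 8) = (l + 1)*(l + 2)*(l + 4)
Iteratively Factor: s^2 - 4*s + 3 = (s - 3)*(s - 1)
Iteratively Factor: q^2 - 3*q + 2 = (q - 2)*(q - 1)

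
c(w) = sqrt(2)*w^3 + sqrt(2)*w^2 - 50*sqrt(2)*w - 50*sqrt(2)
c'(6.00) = 98.99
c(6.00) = -138.59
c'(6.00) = 98.99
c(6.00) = -138.59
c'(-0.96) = -69.52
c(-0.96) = -2.78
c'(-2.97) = -41.69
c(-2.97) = 114.73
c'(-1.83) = -61.68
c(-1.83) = 54.76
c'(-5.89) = 59.82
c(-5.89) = 105.86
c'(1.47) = -57.38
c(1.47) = -167.11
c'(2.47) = -37.84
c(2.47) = -215.43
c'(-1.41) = -66.26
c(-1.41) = 27.84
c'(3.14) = -20.00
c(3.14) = -235.02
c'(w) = 3*sqrt(2)*w^2 + 2*sqrt(2)*w - 50*sqrt(2)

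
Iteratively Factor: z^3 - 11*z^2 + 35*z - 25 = (z - 5)*(z^2 - 6*z + 5) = (z - 5)*(z - 1)*(z - 5)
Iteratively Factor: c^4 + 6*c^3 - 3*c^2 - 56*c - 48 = (c - 3)*(c^3 + 9*c^2 + 24*c + 16) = (c - 3)*(c + 1)*(c^2 + 8*c + 16) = (c - 3)*(c + 1)*(c + 4)*(c + 4)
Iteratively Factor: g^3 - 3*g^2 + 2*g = (g)*(g^2 - 3*g + 2) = g*(g - 2)*(g - 1)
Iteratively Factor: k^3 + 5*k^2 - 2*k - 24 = (k - 2)*(k^2 + 7*k + 12) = (k - 2)*(k + 4)*(k + 3)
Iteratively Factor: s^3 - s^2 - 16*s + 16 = (s - 4)*(s^2 + 3*s - 4) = (s - 4)*(s - 1)*(s + 4)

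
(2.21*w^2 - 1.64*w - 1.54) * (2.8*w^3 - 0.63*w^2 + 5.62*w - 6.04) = 6.188*w^5 - 5.9843*w^4 + 9.1414*w^3 - 21.595*w^2 + 1.2508*w + 9.3016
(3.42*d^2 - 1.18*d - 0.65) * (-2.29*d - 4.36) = -7.8318*d^3 - 12.209*d^2 + 6.6333*d + 2.834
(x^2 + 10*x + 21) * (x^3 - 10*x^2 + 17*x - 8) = x^5 - 62*x^3 - 48*x^2 + 277*x - 168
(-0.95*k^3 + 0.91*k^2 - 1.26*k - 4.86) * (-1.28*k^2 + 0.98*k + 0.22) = 1.216*k^5 - 2.0958*k^4 + 2.2956*k^3 + 5.1862*k^2 - 5.04*k - 1.0692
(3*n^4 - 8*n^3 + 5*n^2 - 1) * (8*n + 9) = 24*n^5 - 37*n^4 - 32*n^3 + 45*n^2 - 8*n - 9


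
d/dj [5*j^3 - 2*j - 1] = 15*j^2 - 2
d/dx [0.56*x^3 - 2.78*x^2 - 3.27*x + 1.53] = 1.68*x^2 - 5.56*x - 3.27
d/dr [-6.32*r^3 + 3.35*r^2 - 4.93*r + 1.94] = -18.96*r^2 + 6.7*r - 4.93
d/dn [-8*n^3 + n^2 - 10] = 2*n*(1 - 12*n)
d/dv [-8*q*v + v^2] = -8*q + 2*v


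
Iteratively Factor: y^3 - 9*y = (y)*(y^2 - 9) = y*(y + 3)*(y - 3)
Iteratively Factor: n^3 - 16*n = (n)*(n^2 - 16) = n*(n - 4)*(n + 4)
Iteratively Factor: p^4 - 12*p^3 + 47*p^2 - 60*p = (p - 3)*(p^3 - 9*p^2 + 20*p) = p*(p - 3)*(p^2 - 9*p + 20) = p*(p - 4)*(p - 3)*(p - 5)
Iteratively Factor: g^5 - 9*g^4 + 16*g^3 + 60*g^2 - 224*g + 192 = (g - 2)*(g^4 - 7*g^3 + 2*g^2 + 64*g - 96) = (g - 2)^2*(g^3 - 5*g^2 - 8*g + 48) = (g - 4)*(g - 2)^2*(g^2 - g - 12) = (g - 4)*(g - 2)^2*(g + 3)*(g - 4)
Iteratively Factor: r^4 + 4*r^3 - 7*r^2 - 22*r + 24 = (r + 3)*(r^3 + r^2 - 10*r + 8) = (r + 3)*(r + 4)*(r^2 - 3*r + 2) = (r - 2)*(r + 3)*(r + 4)*(r - 1)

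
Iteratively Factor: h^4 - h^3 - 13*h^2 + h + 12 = (h - 1)*(h^3 - 13*h - 12) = (h - 1)*(h + 1)*(h^2 - h - 12) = (h - 4)*(h - 1)*(h + 1)*(h + 3)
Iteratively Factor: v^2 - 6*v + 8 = (v - 2)*(v - 4)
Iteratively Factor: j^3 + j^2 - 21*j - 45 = (j + 3)*(j^2 - 2*j - 15) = (j - 5)*(j + 3)*(j + 3)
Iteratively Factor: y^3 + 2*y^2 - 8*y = (y)*(y^2 + 2*y - 8) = y*(y - 2)*(y + 4)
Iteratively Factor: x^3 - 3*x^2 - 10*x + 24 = (x - 4)*(x^2 + x - 6) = (x - 4)*(x - 2)*(x + 3)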